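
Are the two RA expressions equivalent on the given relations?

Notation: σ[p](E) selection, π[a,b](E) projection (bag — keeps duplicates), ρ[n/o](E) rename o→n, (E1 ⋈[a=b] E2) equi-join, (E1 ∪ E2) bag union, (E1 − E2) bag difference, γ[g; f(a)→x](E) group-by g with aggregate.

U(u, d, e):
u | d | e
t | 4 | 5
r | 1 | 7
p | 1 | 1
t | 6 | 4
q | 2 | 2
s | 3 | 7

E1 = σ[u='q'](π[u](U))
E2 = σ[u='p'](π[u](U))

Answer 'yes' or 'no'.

E1 row counts bottom-up:
  U → 6
  π[u](U) → 6
  σ[u='q'](π[u](U)) → 1
E2 row counts bottom-up:
  U → 6
  π[u](U) → 6
  σ[u='p'](π[u](U)) → 1

E1 result:
u
q
E2 result:
u
p
Witness: ('p',) appears 0× in E1 but 1× in E2.

no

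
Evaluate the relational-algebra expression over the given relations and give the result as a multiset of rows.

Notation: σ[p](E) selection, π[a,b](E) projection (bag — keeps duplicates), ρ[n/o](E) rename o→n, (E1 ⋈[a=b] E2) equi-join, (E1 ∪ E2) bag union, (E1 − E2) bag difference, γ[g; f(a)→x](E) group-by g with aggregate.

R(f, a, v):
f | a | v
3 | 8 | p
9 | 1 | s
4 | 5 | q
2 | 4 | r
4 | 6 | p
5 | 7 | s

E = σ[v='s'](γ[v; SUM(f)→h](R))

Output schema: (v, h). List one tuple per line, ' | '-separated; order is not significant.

Row counts bottom-up:
  R → 6
  γ[v; SUM(f)→h](R) → 4
  σ[v='s'](γ[v; SUM(f)→h](R)) → 1

== RESULT ==
v | h
s | 14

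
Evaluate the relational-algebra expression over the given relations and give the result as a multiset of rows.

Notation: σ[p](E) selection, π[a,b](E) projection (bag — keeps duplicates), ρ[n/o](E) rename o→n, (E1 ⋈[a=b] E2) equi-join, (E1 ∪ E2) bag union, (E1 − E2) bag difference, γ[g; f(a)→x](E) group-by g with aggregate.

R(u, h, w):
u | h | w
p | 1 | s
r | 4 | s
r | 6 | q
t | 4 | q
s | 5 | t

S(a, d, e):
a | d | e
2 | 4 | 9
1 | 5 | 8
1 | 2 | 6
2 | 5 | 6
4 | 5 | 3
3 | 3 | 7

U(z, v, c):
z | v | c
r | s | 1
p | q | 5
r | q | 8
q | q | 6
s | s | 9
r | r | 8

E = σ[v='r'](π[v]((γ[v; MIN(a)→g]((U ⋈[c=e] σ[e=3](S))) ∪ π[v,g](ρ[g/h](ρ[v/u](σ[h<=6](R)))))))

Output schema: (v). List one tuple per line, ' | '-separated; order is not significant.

Stepwise |·|:
  U → 6
  S → 6
  σ[e=3](S) → 1
  (U ⋈[c=e] σ[e=3](S)) → 0
  γ[v; MIN(a)→g]((U ⋈[c=e] σ[e=3](S))) → 0
  R → 5
  σ[h<=6](R) → 5
  ρ[v/u](σ[h<=6](R)) → 5
  ρ[g/h](ρ[v/u](σ[h<=6](R))) → 5
  π[v,g](ρ[g/h](ρ[v/u](σ[h<=6](R)))) → 5
  (γ[v; MIN(a)→g]((U ⋈[c=e] σ[e=3](S))) ∪ π[v,g](ρ[g/h](ρ[v/u](σ[h<=6](R))))) → 5
  π[v]((γ[v; MIN(a)→g]((U ⋈[c=e] σ[e=3](S))) ∪ π[v,g](ρ[g/h](ρ[v/u](σ[h<=6](R)))))) → 5
  σ[v='r'](π[v]((γ[v; MIN(a)→g]((U ⋈[c=e] σ[e=3](S))) ∪ π[v,g](ρ[g/h](ρ[v/u](σ[h<=6](R))))))) → 2

== RESULT ==
v
r
r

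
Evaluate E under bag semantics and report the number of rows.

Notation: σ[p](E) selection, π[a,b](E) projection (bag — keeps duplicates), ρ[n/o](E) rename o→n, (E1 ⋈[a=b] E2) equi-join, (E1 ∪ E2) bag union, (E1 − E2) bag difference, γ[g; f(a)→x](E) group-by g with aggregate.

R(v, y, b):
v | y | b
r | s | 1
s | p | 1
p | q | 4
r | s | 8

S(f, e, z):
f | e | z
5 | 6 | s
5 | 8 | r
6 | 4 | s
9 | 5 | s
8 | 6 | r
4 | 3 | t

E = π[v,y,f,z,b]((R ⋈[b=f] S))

Stepwise |·|:
  R → 4
  S → 6
  (R ⋈[b=f] S) → 2
  π[v,y,f,z,b]((R ⋈[b=f] S)) → 2

|E| = 2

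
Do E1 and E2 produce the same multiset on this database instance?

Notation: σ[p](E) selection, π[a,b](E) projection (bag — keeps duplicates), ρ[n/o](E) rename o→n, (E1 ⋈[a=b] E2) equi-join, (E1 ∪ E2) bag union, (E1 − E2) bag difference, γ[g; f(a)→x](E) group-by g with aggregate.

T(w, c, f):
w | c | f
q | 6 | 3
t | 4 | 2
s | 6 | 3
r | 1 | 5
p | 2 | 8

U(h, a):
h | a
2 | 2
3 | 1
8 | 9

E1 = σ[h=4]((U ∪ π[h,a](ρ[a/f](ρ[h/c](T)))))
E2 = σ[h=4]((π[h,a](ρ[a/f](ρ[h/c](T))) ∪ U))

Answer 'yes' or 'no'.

E1 row counts bottom-up:
  U → 3
  T → 5
  ρ[h/c](T) → 5
  ρ[a/f](ρ[h/c](T)) → 5
  π[h,a](ρ[a/f](ρ[h/c](T))) → 5
  (U ∪ π[h,a](ρ[a/f](ρ[h/c](T)))) → 8
  σ[h=4]((U ∪ π[h,a](ρ[a/f](ρ[h/c](T))))) → 1
E2 row counts bottom-up:
  T → 5
  ρ[h/c](T) → 5
  ρ[a/f](ρ[h/c](T)) → 5
  π[h,a](ρ[a/f](ρ[h/c](T))) → 5
  U → 3
  (π[h,a](ρ[a/f](ρ[h/c](T))) ∪ U) → 8
  σ[h=4]((π[h,a](ρ[a/f](ρ[h/c](T))) ∪ U)) → 1

E1 and E2 produce the same multiset:
h | a
4 | 2

yes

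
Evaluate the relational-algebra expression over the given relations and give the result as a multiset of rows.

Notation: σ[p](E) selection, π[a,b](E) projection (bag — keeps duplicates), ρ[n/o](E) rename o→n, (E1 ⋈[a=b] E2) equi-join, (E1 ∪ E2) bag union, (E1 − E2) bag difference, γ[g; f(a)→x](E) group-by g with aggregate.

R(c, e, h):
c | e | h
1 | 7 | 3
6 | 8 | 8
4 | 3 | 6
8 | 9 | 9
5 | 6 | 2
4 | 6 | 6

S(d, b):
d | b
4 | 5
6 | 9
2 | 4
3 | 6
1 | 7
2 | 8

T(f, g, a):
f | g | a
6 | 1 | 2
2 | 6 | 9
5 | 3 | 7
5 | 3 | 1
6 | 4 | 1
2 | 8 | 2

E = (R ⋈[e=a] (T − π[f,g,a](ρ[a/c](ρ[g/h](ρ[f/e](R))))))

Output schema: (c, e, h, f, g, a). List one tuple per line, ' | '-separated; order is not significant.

Subexpression sizes:
  R → 6
  T → 6
  R → 6
  ρ[f/e](R) → 6
  ρ[g/h](ρ[f/e](R)) → 6
  ρ[a/c](ρ[g/h](ρ[f/e](R))) → 6
  π[f,g,a](ρ[a/c](ρ[g/h](ρ[f/e](R)))) → 6
  (T − π[f,g,a](ρ[a/c](ρ[g/h](ρ[f/e](R))))) → 6
  (R ⋈[e=a] (T − π[f,g,a](ρ[a/c](ρ[g/h](ρ[f/e](R)))))) → 2

== RESULT ==
c | e | h | f | g | a
1 | 7 | 3 | 5 | 3 | 7
8 | 9 | 9 | 2 | 6 | 9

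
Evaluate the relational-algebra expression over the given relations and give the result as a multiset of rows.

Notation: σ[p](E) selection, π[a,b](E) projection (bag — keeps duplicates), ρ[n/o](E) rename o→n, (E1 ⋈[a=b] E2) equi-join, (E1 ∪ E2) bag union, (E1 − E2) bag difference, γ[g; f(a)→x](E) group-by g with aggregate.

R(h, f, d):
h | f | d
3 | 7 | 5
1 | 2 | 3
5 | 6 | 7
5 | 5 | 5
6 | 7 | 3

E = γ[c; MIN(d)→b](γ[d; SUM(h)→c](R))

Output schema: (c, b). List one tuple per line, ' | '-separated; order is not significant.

Stepwise |·|:
  R → 5
  γ[d; SUM(h)→c](R) → 3
  γ[c; MIN(d)→b](γ[d; SUM(h)→c](R)) → 3

== RESULT ==
c | b
5 | 7
7 | 3
8 | 5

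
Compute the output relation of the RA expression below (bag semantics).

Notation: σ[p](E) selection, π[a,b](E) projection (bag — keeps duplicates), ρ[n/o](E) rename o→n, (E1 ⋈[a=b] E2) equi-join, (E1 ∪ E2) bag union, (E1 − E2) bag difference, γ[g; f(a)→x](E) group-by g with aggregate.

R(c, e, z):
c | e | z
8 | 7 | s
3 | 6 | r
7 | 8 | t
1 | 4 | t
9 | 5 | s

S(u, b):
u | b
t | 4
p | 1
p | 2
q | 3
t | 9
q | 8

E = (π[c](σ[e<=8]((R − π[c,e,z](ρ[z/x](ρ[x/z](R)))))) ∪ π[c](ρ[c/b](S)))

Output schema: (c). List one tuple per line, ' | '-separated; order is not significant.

Row counts bottom-up:
  R → 5
  R → 5
  ρ[x/z](R) → 5
  ρ[z/x](ρ[x/z](R)) → 5
  π[c,e,z](ρ[z/x](ρ[x/z](R))) → 5
  (R − π[c,e,z](ρ[z/x](ρ[x/z](R)))) → 0
  σ[e<=8]((R − π[c,e,z](ρ[z/x](ρ[x/z](R))))) → 0
  π[c](σ[e<=8]((R − π[c,e,z](ρ[z/x](ρ[x/z](R)))))) → 0
  S → 6
  ρ[c/b](S) → 6
  π[c](ρ[c/b](S)) → 6
  (π[c](σ[e<=8]((R − π[c,e,z](ρ[z/x](ρ[x/z](R)))))) ∪ π[c](ρ[c/b](S))) → 6

== RESULT ==
c
1
2
3
4
8
9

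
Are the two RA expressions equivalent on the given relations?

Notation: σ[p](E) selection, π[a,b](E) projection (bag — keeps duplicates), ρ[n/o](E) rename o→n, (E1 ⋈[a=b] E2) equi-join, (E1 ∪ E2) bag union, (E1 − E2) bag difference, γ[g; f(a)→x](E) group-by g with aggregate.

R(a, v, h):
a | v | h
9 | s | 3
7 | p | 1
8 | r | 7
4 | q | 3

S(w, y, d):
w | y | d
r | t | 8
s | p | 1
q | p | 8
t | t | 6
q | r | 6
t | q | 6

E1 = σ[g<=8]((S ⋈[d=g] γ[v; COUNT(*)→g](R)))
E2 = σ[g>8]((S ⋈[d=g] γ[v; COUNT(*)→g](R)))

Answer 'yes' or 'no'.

E1 subexpression sizes:
  S → 6
  R → 4
  γ[v; COUNT(*)→g](R) → 4
  (S ⋈[d=g] γ[v; COUNT(*)→g](R)) → 4
  σ[g<=8]((S ⋈[d=g] γ[v; COUNT(*)→g](R))) → 4
E2 subexpression sizes:
  S → 6
  R → 4
  γ[v; COUNT(*)→g](R) → 4
  (S ⋈[d=g] γ[v; COUNT(*)→g](R)) → 4
  σ[g>8]((S ⋈[d=g] γ[v; COUNT(*)→g](R))) → 0

E1 result:
w | y | d | v | g
s | p | 1 | p | 1
s | p | 1 | q | 1
s | p | 1 | r | 1
s | p | 1 | s | 1
E2 result:
w | y | d | v | g
(0 rows)
Witness: ('s', 'p', 1, 's', 1) appears 1× in E1 but 0× in E2.

no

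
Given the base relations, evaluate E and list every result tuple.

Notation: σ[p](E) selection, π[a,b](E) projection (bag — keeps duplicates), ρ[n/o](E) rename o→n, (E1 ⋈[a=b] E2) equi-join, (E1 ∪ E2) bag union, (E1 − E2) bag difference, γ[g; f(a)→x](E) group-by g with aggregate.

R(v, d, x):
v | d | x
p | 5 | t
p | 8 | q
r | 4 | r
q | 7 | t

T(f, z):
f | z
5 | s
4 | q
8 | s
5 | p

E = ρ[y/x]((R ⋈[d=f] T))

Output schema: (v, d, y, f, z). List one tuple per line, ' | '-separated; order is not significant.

Subexpression sizes:
  R → 4
  T → 4
  (R ⋈[d=f] T) → 4
  ρ[y/x]((R ⋈[d=f] T)) → 4

== RESULT ==
v | d | y | f | z
p | 5 | t | 5 | p
p | 5 | t | 5 | s
p | 8 | q | 8 | s
r | 4 | r | 4 | q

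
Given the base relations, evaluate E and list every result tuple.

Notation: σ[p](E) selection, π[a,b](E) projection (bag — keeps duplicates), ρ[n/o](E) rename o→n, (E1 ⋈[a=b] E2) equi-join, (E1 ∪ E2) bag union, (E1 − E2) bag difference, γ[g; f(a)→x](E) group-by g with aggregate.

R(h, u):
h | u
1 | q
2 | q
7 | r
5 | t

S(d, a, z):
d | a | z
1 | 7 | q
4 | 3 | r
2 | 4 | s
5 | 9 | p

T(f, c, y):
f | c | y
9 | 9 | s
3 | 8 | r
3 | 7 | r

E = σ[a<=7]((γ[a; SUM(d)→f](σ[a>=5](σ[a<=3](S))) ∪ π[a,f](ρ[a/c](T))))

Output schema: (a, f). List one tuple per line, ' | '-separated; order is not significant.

Stepwise |·|:
  S → 4
  σ[a<=3](S) → 1
  σ[a>=5](σ[a<=3](S)) → 0
  γ[a; SUM(d)→f](σ[a>=5](σ[a<=3](S))) → 0
  T → 3
  ρ[a/c](T) → 3
  π[a,f](ρ[a/c](T)) → 3
  (γ[a; SUM(d)→f](σ[a>=5](σ[a<=3](S))) ∪ π[a,f](ρ[a/c](T))) → 3
  σ[a<=7]((γ[a; SUM(d)→f](σ[a>=5](σ[a<=3](S))) ∪ π[a,f](ρ[a/c](T)))) → 1

== RESULT ==
a | f
7 | 3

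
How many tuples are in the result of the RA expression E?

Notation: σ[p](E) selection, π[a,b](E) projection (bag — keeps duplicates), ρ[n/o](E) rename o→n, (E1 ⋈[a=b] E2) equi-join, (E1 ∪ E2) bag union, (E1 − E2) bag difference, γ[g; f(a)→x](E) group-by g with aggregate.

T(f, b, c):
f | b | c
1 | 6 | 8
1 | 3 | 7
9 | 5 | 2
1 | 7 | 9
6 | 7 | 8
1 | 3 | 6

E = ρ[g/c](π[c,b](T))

Subexpression sizes:
  T → 6
  π[c,b](T) → 6
  ρ[g/c](π[c,b](T)) → 6

|E| = 6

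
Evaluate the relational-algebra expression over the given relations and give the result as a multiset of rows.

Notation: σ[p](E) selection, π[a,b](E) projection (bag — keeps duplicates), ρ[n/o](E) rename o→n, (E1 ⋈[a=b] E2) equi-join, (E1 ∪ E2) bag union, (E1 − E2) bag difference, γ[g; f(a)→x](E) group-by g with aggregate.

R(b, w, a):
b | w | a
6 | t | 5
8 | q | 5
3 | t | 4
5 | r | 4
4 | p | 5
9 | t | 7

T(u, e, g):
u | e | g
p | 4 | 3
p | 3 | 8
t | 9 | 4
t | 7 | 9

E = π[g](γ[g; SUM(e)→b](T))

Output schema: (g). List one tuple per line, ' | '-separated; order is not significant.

Per-node cardinality:
  T → 4
  γ[g; SUM(e)→b](T) → 4
  π[g](γ[g; SUM(e)→b](T)) → 4

== RESULT ==
g
3
4
8
9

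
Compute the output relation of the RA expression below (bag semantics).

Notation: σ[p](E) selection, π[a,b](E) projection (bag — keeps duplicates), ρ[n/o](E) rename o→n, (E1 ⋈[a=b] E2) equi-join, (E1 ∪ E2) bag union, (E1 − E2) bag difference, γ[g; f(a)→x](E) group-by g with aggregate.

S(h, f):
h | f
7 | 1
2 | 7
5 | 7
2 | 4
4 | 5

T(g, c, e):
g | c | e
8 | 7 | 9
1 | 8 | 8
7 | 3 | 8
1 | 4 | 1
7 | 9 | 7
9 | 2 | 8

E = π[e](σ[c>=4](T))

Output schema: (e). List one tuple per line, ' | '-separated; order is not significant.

Row counts bottom-up:
  T → 6
  σ[c>=4](T) → 4
  π[e](σ[c>=4](T)) → 4

== RESULT ==
e
1
7
8
9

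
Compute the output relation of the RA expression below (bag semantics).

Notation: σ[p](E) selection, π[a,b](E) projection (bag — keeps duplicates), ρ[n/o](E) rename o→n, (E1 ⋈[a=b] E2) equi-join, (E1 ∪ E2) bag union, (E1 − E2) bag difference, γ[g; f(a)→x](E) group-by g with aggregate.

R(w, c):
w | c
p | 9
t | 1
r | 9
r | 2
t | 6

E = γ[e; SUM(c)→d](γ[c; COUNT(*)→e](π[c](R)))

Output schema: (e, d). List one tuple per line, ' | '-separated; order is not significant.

Subexpression sizes:
  R → 5
  π[c](R) → 5
  γ[c; COUNT(*)→e](π[c](R)) → 4
  γ[e; SUM(c)→d](γ[c; COUNT(*)→e](π[c](R))) → 2

== RESULT ==
e | d
1 | 9
2 | 9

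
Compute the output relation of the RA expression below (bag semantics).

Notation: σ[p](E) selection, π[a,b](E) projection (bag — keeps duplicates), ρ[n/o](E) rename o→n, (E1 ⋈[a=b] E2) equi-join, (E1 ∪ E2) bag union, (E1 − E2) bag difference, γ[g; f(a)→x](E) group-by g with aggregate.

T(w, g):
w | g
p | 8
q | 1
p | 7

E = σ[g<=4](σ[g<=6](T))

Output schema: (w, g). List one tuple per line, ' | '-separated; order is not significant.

Per-node cardinality:
  T → 3
  σ[g<=6](T) → 1
  σ[g<=4](σ[g<=6](T)) → 1

== RESULT ==
w | g
q | 1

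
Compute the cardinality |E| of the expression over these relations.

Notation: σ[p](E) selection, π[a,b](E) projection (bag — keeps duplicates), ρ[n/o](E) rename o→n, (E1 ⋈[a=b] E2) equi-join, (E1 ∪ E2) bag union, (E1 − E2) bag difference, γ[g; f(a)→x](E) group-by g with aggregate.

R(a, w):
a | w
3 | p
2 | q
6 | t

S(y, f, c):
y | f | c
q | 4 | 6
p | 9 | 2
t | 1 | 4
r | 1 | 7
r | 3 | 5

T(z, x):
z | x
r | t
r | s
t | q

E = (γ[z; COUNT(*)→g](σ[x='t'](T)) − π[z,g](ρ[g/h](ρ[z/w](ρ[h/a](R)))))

Per-node cardinality:
  T → 3
  σ[x='t'](T) → 1
  γ[z; COUNT(*)→g](σ[x='t'](T)) → 1
  R → 3
  ρ[h/a](R) → 3
  ρ[z/w](ρ[h/a](R)) → 3
  ρ[g/h](ρ[z/w](ρ[h/a](R))) → 3
  π[z,g](ρ[g/h](ρ[z/w](ρ[h/a](R)))) → 3
  (γ[z; COUNT(*)→g](σ[x='t'](T)) − π[z,g](ρ[g/h](ρ[z/w](ρ[h/a](R))))) → 1

|E| = 1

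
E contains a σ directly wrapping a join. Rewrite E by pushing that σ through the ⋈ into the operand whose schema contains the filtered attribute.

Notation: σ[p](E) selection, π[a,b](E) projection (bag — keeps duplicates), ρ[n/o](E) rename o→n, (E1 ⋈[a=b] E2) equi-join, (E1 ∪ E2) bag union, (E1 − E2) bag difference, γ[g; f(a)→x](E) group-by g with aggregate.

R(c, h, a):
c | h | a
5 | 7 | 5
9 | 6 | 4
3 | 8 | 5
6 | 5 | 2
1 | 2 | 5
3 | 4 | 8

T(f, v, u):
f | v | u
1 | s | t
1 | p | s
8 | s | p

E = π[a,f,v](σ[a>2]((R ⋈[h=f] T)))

σ filters on a, owned by the left side.
E' = π[a,f,v]((σ[a>2](R) ⋈[h=f] T))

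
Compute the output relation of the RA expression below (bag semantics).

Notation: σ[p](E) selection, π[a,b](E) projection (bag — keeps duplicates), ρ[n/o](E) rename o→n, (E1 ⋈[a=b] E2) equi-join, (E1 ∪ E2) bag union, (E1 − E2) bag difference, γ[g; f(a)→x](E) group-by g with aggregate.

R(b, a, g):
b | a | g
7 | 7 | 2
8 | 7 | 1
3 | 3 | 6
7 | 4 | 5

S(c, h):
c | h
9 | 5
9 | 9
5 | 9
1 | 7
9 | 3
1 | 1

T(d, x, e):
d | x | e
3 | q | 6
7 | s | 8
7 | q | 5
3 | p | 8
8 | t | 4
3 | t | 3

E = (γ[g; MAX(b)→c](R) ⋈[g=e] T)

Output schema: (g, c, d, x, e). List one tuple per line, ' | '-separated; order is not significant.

Stepwise |·|:
  R → 4
  γ[g; MAX(b)→c](R) → 4
  T → 6
  (γ[g; MAX(b)→c](R) ⋈[g=e] T) → 2

== RESULT ==
g | c | d | x | e
5 | 7 | 7 | q | 5
6 | 3 | 3 | q | 6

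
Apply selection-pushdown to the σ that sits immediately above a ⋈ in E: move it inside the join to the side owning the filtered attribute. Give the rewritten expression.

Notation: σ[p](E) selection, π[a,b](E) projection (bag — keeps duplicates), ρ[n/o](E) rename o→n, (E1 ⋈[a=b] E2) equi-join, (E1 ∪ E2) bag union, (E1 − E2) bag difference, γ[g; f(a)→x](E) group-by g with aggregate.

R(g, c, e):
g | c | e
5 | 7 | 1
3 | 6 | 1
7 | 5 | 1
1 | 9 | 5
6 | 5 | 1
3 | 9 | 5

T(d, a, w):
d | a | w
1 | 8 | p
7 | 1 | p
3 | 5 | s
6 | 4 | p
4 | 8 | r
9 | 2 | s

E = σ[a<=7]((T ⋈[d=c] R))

σ filters on a, owned by the left side.
E' = (σ[a<=7](T) ⋈[d=c] R)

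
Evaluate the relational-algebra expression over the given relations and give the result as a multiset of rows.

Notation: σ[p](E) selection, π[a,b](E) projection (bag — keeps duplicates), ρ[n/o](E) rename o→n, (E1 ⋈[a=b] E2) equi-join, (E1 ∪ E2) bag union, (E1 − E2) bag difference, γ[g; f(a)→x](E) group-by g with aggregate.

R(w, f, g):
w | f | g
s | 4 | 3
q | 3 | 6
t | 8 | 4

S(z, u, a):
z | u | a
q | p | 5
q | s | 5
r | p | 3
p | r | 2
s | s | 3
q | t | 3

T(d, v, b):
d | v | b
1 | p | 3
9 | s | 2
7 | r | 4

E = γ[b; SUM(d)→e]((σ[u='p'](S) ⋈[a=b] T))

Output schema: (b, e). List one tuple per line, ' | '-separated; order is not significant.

Per-node cardinality:
  S → 6
  σ[u='p'](S) → 2
  T → 3
  (σ[u='p'](S) ⋈[a=b] T) → 1
  γ[b; SUM(d)→e]((σ[u='p'](S) ⋈[a=b] T)) → 1

== RESULT ==
b | e
3 | 1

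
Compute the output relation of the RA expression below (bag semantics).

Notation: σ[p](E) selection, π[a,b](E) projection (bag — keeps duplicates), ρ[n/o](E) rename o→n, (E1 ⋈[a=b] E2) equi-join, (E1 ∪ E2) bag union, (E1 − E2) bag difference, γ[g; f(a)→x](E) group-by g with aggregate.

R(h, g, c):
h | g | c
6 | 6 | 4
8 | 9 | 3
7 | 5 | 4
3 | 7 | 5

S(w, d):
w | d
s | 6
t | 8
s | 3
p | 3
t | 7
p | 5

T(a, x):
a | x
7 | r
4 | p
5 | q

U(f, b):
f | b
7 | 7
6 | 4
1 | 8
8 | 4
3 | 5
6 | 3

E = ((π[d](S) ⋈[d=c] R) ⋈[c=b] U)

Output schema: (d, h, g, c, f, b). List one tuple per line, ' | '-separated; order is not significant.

Row counts bottom-up:
  S → 6
  π[d](S) → 6
  R → 4
  (π[d](S) ⋈[d=c] R) → 3
  U → 6
  ((π[d](S) ⋈[d=c] R) ⋈[c=b] U) → 3

== RESULT ==
d | h | g | c | f | b
3 | 8 | 9 | 3 | 6 | 3
3 | 8 | 9 | 3 | 6 | 3
5 | 3 | 7 | 5 | 3 | 5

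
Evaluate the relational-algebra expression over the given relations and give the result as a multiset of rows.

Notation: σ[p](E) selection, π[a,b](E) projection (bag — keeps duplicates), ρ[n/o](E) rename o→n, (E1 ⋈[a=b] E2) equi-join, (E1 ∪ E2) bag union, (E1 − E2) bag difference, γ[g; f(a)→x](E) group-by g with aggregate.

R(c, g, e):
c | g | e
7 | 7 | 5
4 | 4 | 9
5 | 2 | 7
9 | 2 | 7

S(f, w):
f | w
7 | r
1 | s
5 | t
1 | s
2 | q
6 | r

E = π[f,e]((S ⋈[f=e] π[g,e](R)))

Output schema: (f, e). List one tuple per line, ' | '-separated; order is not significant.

Subexpression sizes:
  S → 6
  R → 4
  π[g,e](R) → 4
  (S ⋈[f=e] π[g,e](R)) → 3
  π[f,e]((S ⋈[f=e] π[g,e](R))) → 3

== RESULT ==
f | e
5 | 5
7 | 7
7 | 7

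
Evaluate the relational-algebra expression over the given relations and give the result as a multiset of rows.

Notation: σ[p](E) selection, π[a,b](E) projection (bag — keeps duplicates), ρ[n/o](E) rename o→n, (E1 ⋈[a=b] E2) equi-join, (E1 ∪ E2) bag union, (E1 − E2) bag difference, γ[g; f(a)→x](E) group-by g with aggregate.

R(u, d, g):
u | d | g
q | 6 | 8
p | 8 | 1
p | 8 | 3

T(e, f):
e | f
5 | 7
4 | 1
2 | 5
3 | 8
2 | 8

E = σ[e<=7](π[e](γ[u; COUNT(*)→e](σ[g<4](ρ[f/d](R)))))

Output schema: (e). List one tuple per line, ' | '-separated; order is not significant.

Per-node cardinality:
  R → 3
  ρ[f/d](R) → 3
  σ[g<4](ρ[f/d](R)) → 2
  γ[u; COUNT(*)→e](σ[g<4](ρ[f/d](R))) → 1
  π[e](γ[u; COUNT(*)→e](σ[g<4](ρ[f/d](R)))) → 1
  σ[e<=7](π[e](γ[u; COUNT(*)→e](σ[g<4](ρ[f/d](R))))) → 1

== RESULT ==
e
2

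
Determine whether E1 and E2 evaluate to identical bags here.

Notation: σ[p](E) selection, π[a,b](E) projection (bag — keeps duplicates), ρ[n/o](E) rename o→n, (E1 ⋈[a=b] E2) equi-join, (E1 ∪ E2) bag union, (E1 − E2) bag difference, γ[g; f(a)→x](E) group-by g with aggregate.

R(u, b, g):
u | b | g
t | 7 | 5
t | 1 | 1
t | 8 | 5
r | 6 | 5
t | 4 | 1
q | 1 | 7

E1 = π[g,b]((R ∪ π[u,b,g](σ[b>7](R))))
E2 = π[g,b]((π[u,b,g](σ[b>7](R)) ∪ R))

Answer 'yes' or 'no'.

E1 row counts bottom-up:
  R → 6
  R → 6
  σ[b>7](R) → 1
  π[u,b,g](σ[b>7](R)) → 1
  (R ∪ π[u,b,g](σ[b>7](R))) → 7
  π[g,b]((R ∪ π[u,b,g](σ[b>7](R)))) → 7
E2 row counts bottom-up:
  R → 6
  σ[b>7](R) → 1
  π[u,b,g](σ[b>7](R)) → 1
  R → 6
  (π[u,b,g](σ[b>7](R)) ∪ R) → 7
  π[g,b]((π[u,b,g](σ[b>7](R)) ∪ R)) → 7

E1 and E2 produce the same multiset:
g | b
1 | 1
1 | 4
5 | 6
5 | 7
5 | 8
5 | 8
7 | 1

yes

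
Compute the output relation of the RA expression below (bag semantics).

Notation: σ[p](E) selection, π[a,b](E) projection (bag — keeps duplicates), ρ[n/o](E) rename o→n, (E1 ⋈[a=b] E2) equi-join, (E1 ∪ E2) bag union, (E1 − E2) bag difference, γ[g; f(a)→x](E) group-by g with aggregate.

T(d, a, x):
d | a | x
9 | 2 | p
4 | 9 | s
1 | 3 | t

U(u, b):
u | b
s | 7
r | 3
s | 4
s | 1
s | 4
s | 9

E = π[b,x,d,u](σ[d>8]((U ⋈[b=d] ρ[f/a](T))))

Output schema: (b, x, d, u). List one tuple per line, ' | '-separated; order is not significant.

Row counts bottom-up:
  U → 6
  T → 3
  ρ[f/a](T) → 3
  (U ⋈[b=d] ρ[f/a](T)) → 4
  σ[d>8]((U ⋈[b=d] ρ[f/a](T))) → 1
  π[b,x,d,u](σ[d>8]((U ⋈[b=d] ρ[f/a](T)))) → 1

== RESULT ==
b | x | d | u
9 | p | 9 | s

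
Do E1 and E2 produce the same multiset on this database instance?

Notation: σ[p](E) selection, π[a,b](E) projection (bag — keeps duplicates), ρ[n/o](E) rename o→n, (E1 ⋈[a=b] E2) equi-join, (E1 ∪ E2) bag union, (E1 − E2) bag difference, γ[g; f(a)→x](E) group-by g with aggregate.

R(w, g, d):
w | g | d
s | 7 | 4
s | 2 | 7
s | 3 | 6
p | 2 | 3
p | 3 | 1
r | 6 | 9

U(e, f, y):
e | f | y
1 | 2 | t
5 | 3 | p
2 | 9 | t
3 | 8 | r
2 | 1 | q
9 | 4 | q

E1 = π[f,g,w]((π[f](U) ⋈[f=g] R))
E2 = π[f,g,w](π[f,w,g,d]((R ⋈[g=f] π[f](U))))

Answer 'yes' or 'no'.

E1 subexpression sizes:
  U → 6
  π[f](U) → 6
  R → 6
  (π[f](U) ⋈[f=g] R) → 4
  π[f,g,w]((π[f](U) ⋈[f=g] R)) → 4
E2 subexpression sizes:
  R → 6
  U → 6
  π[f](U) → 6
  (R ⋈[g=f] π[f](U)) → 4
  π[f,w,g,d]((R ⋈[g=f] π[f](U))) → 4
  π[f,g,w](π[f,w,g,d]((R ⋈[g=f] π[f](U)))) → 4

E1 and E2 produce the same multiset:
f | g | w
2 | 2 | p
2 | 2 | s
3 | 3 | p
3 | 3 | s

yes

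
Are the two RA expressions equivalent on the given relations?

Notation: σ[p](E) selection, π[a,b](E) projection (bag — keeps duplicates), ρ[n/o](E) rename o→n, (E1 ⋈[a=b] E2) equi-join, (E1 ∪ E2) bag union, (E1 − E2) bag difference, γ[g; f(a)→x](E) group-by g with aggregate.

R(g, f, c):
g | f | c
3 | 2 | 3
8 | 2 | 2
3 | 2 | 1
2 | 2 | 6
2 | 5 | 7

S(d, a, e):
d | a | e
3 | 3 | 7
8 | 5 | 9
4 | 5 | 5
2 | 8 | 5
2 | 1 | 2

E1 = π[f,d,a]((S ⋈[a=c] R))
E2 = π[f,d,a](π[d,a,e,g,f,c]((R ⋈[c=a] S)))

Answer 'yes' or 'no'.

E1 stepwise |·|:
  S → 5
  R → 5
  (S ⋈[a=c] R) → 2
  π[f,d,a]((S ⋈[a=c] R)) → 2
E2 stepwise |·|:
  R → 5
  S → 5
  (R ⋈[c=a] S) → 2
  π[d,a,e,g,f,c]((R ⋈[c=a] S)) → 2
  π[f,d,a](π[d,a,e,g,f,c]((R ⋈[c=a] S))) → 2

E1 and E2 produce the same multiset:
f | d | a
2 | 2 | 1
2 | 3 | 3

yes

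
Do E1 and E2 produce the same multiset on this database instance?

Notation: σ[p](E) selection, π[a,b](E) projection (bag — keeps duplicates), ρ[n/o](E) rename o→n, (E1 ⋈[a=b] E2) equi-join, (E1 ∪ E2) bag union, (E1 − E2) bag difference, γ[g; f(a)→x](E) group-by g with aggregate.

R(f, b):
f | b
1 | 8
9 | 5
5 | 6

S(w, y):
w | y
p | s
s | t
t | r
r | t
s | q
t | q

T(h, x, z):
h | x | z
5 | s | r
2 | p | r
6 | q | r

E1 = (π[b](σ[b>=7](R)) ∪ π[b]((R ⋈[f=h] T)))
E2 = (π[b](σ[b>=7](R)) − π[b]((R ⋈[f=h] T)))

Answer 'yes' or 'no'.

E1 subexpression sizes:
  R → 3
  σ[b>=7](R) → 1
  π[b](σ[b>=7](R)) → 1
  R → 3
  T → 3
  (R ⋈[f=h] T) → 1
  π[b]((R ⋈[f=h] T)) → 1
  (π[b](σ[b>=7](R)) ∪ π[b]((R ⋈[f=h] T))) → 2
E2 subexpression sizes:
  R → 3
  σ[b>=7](R) → 1
  π[b](σ[b>=7](R)) → 1
  R → 3
  T → 3
  (R ⋈[f=h] T) → 1
  π[b]((R ⋈[f=h] T)) → 1
  (π[b](σ[b>=7](R)) − π[b]((R ⋈[f=h] T))) → 1

E1 result:
b
6
8
E2 result:
b
8
Witness: (6,) appears 1× in E1 but 0× in E2.

no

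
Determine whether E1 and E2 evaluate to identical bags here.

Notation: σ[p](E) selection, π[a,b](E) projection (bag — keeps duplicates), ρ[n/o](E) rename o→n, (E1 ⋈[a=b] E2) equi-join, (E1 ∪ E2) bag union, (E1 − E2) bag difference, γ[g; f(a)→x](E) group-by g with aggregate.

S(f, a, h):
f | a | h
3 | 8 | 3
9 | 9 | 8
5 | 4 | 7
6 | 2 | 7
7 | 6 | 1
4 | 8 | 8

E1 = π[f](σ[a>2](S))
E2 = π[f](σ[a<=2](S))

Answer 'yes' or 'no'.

E1 row counts bottom-up:
  S → 6
  σ[a>2](S) → 5
  π[f](σ[a>2](S)) → 5
E2 row counts bottom-up:
  S → 6
  σ[a<=2](S) → 1
  π[f](σ[a<=2](S)) → 1

E1 result:
f
3
4
5
7
9
E2 result:
f
6
Witness: (6,) appears 0× in E1 but 1× in E2.

no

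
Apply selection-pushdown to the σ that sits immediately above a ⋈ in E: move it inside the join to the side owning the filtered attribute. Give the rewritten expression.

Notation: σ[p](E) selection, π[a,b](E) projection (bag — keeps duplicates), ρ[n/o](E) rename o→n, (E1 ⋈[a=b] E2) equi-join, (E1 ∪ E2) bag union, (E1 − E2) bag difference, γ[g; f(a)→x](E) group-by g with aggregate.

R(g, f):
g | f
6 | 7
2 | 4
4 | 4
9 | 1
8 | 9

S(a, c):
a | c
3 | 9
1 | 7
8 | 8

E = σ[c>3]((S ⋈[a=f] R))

σ filters on c, owned by the left side.
E' = (σ[c>3](S) ⋈[a=f] R)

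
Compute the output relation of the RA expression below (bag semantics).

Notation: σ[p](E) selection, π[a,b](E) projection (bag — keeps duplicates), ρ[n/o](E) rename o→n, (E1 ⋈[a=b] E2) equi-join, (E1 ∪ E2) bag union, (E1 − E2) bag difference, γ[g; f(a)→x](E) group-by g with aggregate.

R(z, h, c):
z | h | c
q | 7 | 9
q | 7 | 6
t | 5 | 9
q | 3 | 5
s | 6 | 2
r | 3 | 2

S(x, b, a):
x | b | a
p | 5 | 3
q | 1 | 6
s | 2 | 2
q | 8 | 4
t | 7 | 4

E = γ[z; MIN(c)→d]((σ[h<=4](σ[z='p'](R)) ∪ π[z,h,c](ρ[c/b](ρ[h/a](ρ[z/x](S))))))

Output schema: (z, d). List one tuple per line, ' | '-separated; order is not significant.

Stepwise |·|:
  R → 6
  σ[z='p'](R) → 0
  σ[h<=4](σ[z='p'](R)) → 0
  S → 5
  ρ[z/x](S) → 5
  ρ[h/a](ρ[z/x](S)) → 5
  ρ[c/b](ρ[h/a](ρ[z/x](S))) → 5
  π[z,h,c](ρ[c/b](ρ[h/a](ρ[z/x](S)))) → 5
  (σ[h<=4](σ[z='p'](R)) ∪ π[z,h,c](ρ[c/b](ρ[h/a](ρ[z/x](S))))) → 5
  γ[z; MIN(c)→d]((σ[h<=4](σ[z='p'](R)) ∪ π[z,h,c](ρ[c/b](ρ[h/a](ρ[z/x](S)))))) → 4

== RESULT ==
z | d
p | 5
q | 1
s | 2
t | 7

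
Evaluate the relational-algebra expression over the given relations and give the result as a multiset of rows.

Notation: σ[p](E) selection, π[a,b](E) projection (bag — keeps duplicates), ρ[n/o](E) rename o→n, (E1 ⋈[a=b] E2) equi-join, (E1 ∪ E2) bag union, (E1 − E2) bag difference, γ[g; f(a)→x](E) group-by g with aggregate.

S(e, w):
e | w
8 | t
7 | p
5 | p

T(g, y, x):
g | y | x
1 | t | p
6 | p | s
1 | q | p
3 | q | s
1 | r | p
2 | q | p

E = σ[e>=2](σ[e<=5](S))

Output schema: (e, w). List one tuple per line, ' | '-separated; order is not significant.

Subexpression sizes:
  S → 3
  σ[e<=5](S) → 1
  σ[e>=2](σ[e<=5](S)) → 1

== RESULT ==
e | w
5 | p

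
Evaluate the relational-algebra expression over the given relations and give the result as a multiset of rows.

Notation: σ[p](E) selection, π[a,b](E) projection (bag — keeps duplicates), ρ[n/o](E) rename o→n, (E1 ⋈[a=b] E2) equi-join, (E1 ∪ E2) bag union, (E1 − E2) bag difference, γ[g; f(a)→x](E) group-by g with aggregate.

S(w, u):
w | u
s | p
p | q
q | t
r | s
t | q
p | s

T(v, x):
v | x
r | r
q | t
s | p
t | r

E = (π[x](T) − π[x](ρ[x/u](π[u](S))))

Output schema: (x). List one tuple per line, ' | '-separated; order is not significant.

Subexpression sizes:
  T → 4
  π[x](T) → 4
  S → 6
  π[u](S) → 6
  ρ[x/u](π[u](S)) → 6
  π[x](ρ[x/u](π[u](S))) → 6
  (π[x](T) − π[x](ρ[x/u](π[u](S)))) → 2

== RESULT ==
x
r
r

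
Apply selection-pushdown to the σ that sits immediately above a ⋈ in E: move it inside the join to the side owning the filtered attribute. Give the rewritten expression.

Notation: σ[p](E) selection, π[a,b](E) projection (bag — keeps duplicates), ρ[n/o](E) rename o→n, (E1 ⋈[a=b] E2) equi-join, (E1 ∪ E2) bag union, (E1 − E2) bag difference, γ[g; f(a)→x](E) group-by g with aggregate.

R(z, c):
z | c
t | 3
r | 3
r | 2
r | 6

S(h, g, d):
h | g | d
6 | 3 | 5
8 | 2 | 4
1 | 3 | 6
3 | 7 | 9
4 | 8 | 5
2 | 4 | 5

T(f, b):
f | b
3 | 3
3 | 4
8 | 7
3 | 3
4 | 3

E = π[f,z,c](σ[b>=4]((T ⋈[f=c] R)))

σ filters on b, owned by the left side.
E' = π[f,z,c]((σ[b>=4](T) ⋈[f=c] R))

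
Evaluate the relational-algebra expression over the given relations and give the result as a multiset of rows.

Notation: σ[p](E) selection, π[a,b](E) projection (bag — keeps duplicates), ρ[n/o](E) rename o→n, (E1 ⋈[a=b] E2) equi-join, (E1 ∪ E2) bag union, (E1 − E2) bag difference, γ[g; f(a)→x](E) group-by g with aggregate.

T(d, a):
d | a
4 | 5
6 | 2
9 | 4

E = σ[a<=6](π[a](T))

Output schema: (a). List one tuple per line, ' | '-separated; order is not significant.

Per-node cardinality:
  T → 3
  π[a](T) → 3
  σ[a<=6](π[a](T)) → 3

== RESULT ==
a
2
4
5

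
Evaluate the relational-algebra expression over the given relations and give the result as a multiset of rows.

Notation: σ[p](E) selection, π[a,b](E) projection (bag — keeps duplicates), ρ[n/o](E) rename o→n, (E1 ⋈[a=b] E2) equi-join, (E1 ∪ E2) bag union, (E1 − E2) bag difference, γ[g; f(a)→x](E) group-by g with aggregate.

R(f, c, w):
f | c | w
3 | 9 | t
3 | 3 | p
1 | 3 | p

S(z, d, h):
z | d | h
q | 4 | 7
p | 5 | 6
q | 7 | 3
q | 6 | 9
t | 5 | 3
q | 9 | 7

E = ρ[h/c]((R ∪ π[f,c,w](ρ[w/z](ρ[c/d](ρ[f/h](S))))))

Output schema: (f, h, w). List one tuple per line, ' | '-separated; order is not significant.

Row counts bottom-up:
  R → 3
  S → 6
  ρ[f/h](S) → 6
  ρ[c/d](ρ[f/h](S)) → 6
  ρ[w/z](ρ[c/d](ρ[f/h](S))) → 6
  π[f,c,w](ρ[w/z](ρ[c/d](ρ[f/h](S)))) → 6
  (R ∪ π[f,c,w](ρ[w/z](ρ[c/d](ρ[f/h](S))))) → 9
  ρ[h/c]((R ∪ π[f,c,w](ρ[w/z](ρ[c/d](ρ[f/h](S)))))) → 9

== RESULT ==
f | h | w
1 | 3 | p
3 | 3 | p
3 | 5 | t
3 | 7 | q
3 | 9 | t
6 | 5 | p
7 | 4 | q
7 | 9 | q
9 | 6 | q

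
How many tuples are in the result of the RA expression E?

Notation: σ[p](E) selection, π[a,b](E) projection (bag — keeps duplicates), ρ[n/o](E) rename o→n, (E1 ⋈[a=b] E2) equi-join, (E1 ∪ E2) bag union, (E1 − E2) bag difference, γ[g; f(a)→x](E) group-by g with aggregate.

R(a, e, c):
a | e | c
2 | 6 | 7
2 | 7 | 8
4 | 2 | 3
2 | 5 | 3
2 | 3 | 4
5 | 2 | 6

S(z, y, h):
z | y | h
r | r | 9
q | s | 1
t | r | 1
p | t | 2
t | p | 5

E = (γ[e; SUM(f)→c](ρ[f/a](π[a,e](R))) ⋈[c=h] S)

Subexpression sizes:
  R → 6
  π[a,e](R) → 6
  ρ[f/a](π[a,e](R)) → 6
  γ[e; SUM(f)→c](ρ[f/a](π[a,e](R))) → 5
  S → 5
  (γ[e; SUM(f)→c](ρ[f/a](π[a,e](R))) ⋈[c=h] S) → 5

|E| = 5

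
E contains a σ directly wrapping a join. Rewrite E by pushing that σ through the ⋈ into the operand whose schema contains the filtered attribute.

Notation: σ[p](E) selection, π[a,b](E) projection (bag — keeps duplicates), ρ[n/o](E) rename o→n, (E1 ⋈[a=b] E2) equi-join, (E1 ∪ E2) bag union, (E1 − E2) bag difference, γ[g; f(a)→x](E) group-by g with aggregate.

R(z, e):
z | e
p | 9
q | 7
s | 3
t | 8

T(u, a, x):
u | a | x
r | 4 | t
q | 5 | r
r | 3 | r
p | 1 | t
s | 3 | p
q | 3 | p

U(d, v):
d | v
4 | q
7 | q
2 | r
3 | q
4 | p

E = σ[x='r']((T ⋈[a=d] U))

σ filters on x, owned by the left side.
E' = (σ[x='r'](T) ⋈[a=d] U)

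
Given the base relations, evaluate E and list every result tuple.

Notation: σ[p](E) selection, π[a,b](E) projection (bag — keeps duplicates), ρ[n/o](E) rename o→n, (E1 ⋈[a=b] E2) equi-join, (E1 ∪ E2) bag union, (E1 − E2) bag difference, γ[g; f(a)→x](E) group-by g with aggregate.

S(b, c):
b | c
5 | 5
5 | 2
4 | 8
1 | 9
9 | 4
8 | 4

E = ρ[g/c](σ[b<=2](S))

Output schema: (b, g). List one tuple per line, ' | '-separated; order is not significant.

Row counts bottom-up:
  S → 6
  σ[b<=2](S) → 1
  ρ[g/c](σ[b<=2](S)) → 1

== RESULT ==
b | g
1 | 9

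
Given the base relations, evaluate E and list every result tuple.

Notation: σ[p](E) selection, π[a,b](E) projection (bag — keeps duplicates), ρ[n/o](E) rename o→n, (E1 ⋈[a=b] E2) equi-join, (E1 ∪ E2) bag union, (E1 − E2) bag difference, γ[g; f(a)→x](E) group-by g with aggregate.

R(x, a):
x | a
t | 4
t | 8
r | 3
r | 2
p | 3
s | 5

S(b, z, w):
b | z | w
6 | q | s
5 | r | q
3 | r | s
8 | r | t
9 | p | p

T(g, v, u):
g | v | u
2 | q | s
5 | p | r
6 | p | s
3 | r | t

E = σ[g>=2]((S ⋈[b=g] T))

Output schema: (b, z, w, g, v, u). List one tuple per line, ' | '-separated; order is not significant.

Stepwise |·|:
  S → 5
  T → 4
  (S ⋈[b=g] T) → 3
  σ[g>=2]((S ⋈[b=g] T)) → 3

== RESULT ==
b | z | w | g | v | u
3 | r | s | 3 | r | t
5 | r | q | 5 | p | r
6 | q | s | 6 | p | s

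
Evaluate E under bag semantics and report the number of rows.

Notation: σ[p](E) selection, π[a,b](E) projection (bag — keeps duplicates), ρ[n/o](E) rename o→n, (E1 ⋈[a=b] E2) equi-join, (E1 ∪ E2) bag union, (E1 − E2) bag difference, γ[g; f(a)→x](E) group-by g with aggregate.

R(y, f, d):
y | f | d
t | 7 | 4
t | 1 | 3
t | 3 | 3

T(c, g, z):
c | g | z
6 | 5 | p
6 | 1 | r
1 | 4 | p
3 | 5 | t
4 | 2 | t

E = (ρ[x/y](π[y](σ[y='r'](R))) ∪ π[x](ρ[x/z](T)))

Subexpression sizes:
  R → 3
  σ[y='r'](R) → 0
  π[y](σ[y='r'](R)) → 0
  ρ[x/y](π[y](σ[y='r'](R))) → 0
  T → 5
  ρ[x/z](T) → 5
  π[x](ρ[x/z](T)) → 5
  (ρ[x/y](π[y](σ[y='r'](R))) ∪ π[x](ρ[x/z](T))) → 5

|E| = 5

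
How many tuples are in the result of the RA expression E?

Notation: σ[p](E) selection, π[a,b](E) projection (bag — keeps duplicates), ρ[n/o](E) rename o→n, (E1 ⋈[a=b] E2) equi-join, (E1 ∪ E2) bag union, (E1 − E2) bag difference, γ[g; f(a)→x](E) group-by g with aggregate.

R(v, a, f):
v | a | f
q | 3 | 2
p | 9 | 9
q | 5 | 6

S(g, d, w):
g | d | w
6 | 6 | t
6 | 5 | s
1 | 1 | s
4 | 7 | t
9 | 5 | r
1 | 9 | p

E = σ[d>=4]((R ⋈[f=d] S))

Per-node cardinality:
  R → 3
  S → 6
  (R ⋈[f=d] S) → 2
  σ[d>=4]((R ⋈[f=d] S)) → 2

|E| = 2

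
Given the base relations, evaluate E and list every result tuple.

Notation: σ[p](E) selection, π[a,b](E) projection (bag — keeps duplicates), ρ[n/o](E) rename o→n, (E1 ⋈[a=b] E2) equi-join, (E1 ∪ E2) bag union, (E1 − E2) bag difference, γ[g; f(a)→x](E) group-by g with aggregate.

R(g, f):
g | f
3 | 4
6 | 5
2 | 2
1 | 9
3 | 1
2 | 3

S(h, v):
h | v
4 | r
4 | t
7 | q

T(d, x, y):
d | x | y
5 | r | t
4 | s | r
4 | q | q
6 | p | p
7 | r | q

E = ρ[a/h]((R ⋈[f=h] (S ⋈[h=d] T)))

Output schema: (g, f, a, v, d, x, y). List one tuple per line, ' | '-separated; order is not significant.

Subexpression sizes:
  R → 6
  S → 3
  T → 5
  (S ⋈[h=d] T) → 5
  (R ⋈[f=h] (S ⋈[h=d] T)) → 4
  ρ[a/h]((R ⋈[f=h] (S ⋈[h=d] T))) → 4

== RESULT ==
g | f | a | v | d | x | y
3 | 4 | 4 | r | 4 | q | q
3 | 4 | 4 | r | 4 | s | r
3 | 4 | 4 | t | 4 | q | q
3 | 4 | 4 | t | 4 | s | r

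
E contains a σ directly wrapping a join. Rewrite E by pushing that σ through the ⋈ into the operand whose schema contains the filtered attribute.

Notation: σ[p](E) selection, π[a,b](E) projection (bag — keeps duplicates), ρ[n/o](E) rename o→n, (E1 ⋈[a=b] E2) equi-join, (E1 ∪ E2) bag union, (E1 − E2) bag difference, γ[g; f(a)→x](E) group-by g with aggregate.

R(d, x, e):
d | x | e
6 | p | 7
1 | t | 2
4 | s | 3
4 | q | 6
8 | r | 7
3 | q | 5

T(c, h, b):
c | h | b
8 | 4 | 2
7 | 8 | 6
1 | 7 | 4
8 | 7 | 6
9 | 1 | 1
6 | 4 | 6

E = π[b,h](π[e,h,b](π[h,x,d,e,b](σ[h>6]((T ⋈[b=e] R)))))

σ filters on h, owned by the left side.
E' = π[b,h](π[e,h,b](π[h,x,d,e,b]((σ[h>6](T) ⋈[b=e] R))))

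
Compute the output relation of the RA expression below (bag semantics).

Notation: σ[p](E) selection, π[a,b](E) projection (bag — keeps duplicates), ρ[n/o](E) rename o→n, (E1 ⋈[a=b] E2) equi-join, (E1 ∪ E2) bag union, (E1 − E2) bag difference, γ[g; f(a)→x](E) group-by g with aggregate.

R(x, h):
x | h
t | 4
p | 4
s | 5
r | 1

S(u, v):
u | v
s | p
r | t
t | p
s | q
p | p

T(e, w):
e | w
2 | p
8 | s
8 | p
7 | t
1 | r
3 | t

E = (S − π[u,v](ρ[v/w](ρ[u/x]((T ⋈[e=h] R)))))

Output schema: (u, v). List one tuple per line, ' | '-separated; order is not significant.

Subexpression sizes:
  S → 5
  T → 6
  R → 4
  (T ⋈[e=h] R) → 1
  ρ[u/x]((T ⋈[e=h] R)) → 1
  ρ[v/w](ρ[u/x]((T ⋈[e=h] R))) → 1
  π[u,v](ρ[v/w](ρ[u/x]((T ⋈[e=h] R)))) → 1
  (S − π[u,v](ρ[v/w](ρ[u/x]((T ⋈[e=h] R))))) → 5

== RESULT ==
u | v
p | p
r | t
s | p
s | q
t | p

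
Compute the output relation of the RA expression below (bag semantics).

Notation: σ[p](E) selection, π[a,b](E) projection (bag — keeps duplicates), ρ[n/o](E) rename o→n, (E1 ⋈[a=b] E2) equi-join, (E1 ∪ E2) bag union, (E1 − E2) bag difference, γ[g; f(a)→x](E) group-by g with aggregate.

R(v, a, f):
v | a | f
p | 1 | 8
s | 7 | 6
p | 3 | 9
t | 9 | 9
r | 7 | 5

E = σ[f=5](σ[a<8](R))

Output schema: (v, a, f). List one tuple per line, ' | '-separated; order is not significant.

Per-node cardinality:
  R → 5
  σ[a<8](R) → 4
  σ[f=5](σ[a<8](R)) → 1

== RESULT ==
v | a | f
r | 7 | 5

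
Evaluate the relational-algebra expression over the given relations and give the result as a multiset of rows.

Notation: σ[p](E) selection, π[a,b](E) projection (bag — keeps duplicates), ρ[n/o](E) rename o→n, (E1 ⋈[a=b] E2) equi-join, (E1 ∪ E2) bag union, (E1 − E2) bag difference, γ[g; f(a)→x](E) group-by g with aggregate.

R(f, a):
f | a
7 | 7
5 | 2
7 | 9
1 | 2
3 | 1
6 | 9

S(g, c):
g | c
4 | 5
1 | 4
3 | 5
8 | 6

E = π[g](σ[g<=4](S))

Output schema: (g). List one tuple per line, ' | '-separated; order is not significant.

Stepwise |·|:
  S → 4
  σ[g<=4](S) → 3
  π[g](σ[g<=4](S)) → 3

== RESULT ==
g
1
3
4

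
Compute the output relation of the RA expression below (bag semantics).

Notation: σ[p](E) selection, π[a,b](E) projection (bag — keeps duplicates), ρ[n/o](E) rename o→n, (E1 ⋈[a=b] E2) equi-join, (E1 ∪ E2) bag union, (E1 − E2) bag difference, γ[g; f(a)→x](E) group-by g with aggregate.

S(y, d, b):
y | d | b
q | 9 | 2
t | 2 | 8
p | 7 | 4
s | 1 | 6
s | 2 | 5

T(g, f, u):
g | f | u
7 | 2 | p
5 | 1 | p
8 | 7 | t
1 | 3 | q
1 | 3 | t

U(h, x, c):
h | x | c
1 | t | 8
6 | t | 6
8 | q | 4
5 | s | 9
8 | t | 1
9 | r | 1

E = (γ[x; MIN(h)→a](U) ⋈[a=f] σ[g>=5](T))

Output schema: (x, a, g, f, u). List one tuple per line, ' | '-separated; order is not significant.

Per-node cardinality:
  U → 6
  γ[x; MIN(h)→a](U) → 4
  T → 5
  σ[g>=5](T) → 3
  (γ[x; MIN(h)→a](U) ⋈[a=f] σ[g>=5](T)) → 1

== RESULT ==
x | a | g | f | u
t | 1 | 5 | 1 | p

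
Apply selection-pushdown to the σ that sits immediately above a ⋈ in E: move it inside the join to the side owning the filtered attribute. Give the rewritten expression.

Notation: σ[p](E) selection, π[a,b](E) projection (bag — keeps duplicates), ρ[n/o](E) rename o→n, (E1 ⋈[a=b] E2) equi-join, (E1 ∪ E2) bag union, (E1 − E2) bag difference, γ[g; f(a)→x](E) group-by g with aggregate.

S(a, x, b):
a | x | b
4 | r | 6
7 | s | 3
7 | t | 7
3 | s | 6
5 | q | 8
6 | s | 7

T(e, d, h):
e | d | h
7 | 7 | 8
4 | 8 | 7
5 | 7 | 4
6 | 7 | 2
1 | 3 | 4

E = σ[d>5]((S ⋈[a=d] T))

σ filters on d, owned by the right side.
E' = (S ⋈[a=d] σ[d>5](T))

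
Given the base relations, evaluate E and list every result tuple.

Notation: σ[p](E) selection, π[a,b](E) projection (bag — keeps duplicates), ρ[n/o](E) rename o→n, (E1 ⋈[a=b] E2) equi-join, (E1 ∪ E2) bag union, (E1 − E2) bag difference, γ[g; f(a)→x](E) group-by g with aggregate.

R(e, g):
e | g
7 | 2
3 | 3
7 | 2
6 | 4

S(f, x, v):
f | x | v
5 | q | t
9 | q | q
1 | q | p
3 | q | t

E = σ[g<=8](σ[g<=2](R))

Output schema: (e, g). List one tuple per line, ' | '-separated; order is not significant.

Row counts bottom-up:
  R → 4
  σ[g<=2](R) → 2
  σ[g<=8](σ[g<=2](R)) → 2

== RESULT ==
e | g
7 | 2
7 | 2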